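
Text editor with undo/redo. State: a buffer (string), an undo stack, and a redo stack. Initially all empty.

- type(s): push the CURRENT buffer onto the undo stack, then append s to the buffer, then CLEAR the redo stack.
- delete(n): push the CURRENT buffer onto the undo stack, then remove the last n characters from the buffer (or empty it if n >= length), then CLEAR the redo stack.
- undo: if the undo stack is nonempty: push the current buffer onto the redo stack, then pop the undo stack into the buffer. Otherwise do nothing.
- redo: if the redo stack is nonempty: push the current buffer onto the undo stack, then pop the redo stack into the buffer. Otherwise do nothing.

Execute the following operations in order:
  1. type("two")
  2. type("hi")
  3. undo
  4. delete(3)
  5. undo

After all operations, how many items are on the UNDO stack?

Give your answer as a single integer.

After op 1 (type): buf='two' undo_depth=1 redo_depth=0
After op 2 (type): buf='twohi' undo_depth=2 redo_depth=0
After op 3 (undo): buf='two' undo_depth=1 redo_depth=1
After op 4 (delete): buf='(empty)' undo_depth=2 redo_depth=0
After op 5 (undo): buf='two' undo_depth=1 redo_depth=1

Answer: 1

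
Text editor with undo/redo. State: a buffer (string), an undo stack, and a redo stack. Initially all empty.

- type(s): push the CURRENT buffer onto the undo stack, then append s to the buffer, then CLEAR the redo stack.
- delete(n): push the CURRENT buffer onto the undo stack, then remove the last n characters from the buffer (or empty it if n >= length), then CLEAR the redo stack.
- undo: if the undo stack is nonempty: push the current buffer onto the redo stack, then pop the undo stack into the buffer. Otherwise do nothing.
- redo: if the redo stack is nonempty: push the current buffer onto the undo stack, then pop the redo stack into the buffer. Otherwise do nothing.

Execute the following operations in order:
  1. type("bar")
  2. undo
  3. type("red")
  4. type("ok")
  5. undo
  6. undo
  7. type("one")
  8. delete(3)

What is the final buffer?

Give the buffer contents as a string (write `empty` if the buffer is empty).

Answer: empty

Derivation:
After op 1 (type): buf='bar' undo_depth=1 redo_depth=0
After op 2 (undo): buf='(empty)' undo_depth=0 redo_depth=1
After op 3 (type): buf='red' undo_depth=1 redo_depth=0
After op 4 (type): buf='redok' undo_depth=2 redo_depth=0
After op 5 (undo): buf='red' undo_depth=1 redo_depth=1
After op 6 (undo): buf='(empty)' undo_depth=0 redo_depth=2
After op 7 (type): buf='one' undo_depth=1 redo_depth=0
After op 8 (delete): buf='(empty)' undo_depth=2 redo_depth=0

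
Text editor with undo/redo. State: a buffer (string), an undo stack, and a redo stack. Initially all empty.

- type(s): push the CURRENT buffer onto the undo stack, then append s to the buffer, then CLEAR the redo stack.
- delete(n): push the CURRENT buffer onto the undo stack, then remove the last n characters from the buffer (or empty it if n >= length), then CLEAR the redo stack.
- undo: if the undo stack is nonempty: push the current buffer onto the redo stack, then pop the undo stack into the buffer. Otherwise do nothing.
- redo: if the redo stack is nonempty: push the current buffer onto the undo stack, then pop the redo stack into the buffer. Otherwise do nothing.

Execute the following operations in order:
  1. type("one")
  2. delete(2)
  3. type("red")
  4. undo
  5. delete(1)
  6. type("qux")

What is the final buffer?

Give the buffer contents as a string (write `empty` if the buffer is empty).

Answer: qux

Derivation:
After op 1 (type): buf='one' undo_depth=1 redo_depth=0
After op 2 (delete): buf='o' undo_depth=2 redo_depth=0
After op 3 (type): buf='ored' undo_depth=3 redo_depth=0
After op 4 (undo): buf='o' undo_depth=2 redo_depth=1
After op 5 (delete): buf='(empty)' undo_depth=3 redo_depth=0
After op 6 (type): buf='qux' undo_depth=4 redo_depth=0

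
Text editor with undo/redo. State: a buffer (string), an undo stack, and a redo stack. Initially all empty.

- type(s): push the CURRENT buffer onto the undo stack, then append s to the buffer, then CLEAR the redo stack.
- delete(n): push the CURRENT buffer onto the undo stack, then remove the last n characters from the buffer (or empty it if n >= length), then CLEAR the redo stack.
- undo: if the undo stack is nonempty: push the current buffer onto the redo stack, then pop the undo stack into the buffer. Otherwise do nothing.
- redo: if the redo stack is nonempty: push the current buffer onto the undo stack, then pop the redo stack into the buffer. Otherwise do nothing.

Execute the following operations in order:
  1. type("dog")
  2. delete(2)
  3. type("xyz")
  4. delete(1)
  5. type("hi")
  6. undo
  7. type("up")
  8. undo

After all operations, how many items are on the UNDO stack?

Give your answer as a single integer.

After op 1 (type): buf='dog' undo_depth=1 redo_depth=0
After op 2 (delete): buf='d' undo_depth=2 redo_depth=0
After op 3 (type): buf='dxyz' undo_depth=3 redo_depth=0
After op 4 (delete): buf='dxy' undo_depth=4 redo_depth=0
After op 5 (type): buf='dxyhi' undo_depth=5 redo_depth=0
After op 6 (undo): buf='dxy' undo_depth=4 redo_depth=1
After op 7 (type): buf='dxyup' undo_depth=5 redo_depth=0
After op 8 (undo): buf='dxy' undo_depth=4 redo_depth=1

Answer: 4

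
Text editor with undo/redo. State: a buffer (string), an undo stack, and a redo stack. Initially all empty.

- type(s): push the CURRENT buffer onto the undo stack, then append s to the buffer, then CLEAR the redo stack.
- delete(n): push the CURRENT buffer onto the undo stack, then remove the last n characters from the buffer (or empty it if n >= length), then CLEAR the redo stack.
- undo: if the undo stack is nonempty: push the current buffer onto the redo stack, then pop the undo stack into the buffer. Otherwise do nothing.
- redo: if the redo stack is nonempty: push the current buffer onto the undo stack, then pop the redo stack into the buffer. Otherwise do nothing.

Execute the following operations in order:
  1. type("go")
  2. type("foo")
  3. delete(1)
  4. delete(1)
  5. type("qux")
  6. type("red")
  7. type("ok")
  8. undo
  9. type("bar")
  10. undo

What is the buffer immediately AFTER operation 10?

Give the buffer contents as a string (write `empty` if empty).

Answer: gofquxred

Derivation:
After op 1 (type): buf='go' undo_depth=1 redo_depth=0
After op 2 (type): buf='gofoo' undo_depth=2 redo_depth=0
After op 3 (delete): buf='gofo' undo_depth=3 redo_depth=0
After op 4 (delete): buf='gof' undo_depth=4 redo_depth=0
After op 5 (type): buf='gofqux' undo_depth=5 redo_depth=0
After op 6 (type): buf='gofquxred' undo_depth=6 redo_depth=0
After op 7 (type): buf='gofquxredok' undo_depth=7 redo_depth=0
After op 8 (undo): buf='gofquxred' undo_depth=6 redo_depth=1
After op 9 (type): buf='gofquxredbar' undo_depth=7 redo_depth=0
After op 10 (undo): buf='gofquxred' undo_depth=6 redo_depth=1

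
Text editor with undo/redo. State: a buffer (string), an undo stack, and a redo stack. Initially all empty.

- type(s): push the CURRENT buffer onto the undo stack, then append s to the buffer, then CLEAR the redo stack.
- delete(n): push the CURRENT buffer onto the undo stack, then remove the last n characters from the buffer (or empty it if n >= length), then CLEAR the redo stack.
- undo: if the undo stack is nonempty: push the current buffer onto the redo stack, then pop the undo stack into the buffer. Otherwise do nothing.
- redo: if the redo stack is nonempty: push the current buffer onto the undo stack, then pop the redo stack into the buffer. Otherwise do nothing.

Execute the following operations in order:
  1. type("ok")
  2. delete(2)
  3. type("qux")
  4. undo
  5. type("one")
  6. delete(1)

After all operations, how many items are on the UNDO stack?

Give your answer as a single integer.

Answer: 4

Derivation:
After op 1 (type): buf='ok' undo_depth=1 redo_depth=0
After op 2 (delete): buf='(empty)' undo_depth=2 redo_depth=0
After op 3 (type): buf='qux' undo_depth=3 redo_depth=0
After op 4 (undo): buf='(empty)' undo_depth=2 redo_depth=1
After op 5 (type): buf='one' undo_depth=3 redo_depth=0
After op 6 (delete): buf='on' undo_depth=4 redo_depth=0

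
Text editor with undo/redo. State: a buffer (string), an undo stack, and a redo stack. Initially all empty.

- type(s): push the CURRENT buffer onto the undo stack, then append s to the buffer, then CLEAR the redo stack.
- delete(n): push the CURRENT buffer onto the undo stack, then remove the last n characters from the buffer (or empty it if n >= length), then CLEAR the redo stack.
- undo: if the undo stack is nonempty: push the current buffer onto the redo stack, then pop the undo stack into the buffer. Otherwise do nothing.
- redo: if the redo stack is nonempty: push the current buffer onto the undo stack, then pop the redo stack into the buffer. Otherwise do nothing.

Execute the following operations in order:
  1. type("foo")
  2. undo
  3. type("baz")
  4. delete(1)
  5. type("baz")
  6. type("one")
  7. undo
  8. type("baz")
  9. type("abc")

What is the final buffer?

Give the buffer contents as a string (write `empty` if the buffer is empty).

After op 1 (type): buf='foo' undo_depth=1 redo_depth=0
After op 2 (undo): buf='(empty)' undo_depth=0 redo_depth=1
After op 3 (type): buf='baz' undo_depth=1 redo_depth=0
After op 4 (delete): buf='ba' undo_depth=2 redo_depth=0
After op 5 (type): buf='babaz' undo_depth=3 redo_depth=0
After op 6 (type): buf='babazone' undo_depth=4 redo_depth=0
After op 7 (undo): buf='babaz' undo_depth=3 redo_depth=1
After op 8 (type): buf='babazbaz' undo_depth=4 redo_depth=0
After op 9 (type): buf='babazbazabc' undo_depth=5 redo_depth=0

Answer: babazbazabc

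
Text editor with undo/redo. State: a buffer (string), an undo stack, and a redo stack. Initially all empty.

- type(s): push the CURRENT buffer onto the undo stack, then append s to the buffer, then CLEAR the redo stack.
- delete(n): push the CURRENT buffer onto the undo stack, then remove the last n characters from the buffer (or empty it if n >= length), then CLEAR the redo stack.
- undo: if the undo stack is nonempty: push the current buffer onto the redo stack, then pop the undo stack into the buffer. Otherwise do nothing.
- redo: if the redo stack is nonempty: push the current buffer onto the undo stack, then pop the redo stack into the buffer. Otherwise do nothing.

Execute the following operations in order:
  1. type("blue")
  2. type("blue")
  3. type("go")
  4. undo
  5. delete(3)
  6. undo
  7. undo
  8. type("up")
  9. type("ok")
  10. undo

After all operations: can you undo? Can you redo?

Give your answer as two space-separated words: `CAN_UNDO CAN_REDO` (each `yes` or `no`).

Answer: yes yes

Derivation:
After op 1 (type): buf='blue' undo_depth=1 redo_depth=0
After op 2 (type): buf='blueblue' undo_depth=2 redo_depth=0
After op 3 (type): buf='bluebluego' undo_depth=3 redo_depth=0
After op 4 (undo): buf='blueblue' undo_depth=2 redo_depth=1
After op 5 (delete): buf='blueb' undo_depth=3 redo_depth=0
After op 6 (undo): buf='blueblue' undo_depth=2 redo_depth=1
After op 7 (undo): buf='blue' undo_depth=1 redo_depth=2
After op 8 (type): buf='blueup' undo_depth=2 redo_depth=0
After op 9 (type): buf='blueupok' undo_depth=3 redo_depth=0
After op 10 (undo): buf='blueup' undo_depth=2 redo_depth=1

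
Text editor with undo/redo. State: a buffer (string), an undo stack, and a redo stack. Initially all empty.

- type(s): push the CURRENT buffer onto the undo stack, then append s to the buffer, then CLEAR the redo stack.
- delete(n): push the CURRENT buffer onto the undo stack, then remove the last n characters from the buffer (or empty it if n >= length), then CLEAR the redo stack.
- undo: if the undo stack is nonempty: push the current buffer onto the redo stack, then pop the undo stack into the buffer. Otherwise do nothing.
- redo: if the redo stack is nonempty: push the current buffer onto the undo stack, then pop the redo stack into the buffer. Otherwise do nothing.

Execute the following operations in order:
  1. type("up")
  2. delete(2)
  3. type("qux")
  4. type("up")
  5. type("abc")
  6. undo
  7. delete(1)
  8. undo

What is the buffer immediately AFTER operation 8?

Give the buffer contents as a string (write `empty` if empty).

After op 1 (type): buf='up' undo_depth=1 redo_depth=0
After op 2 (delete): buf='(empty)' undo_depth=2 redo_depth=0
After op 3 (type): buf='qux' undo_depth=3 redo_depth=0
After op 4 (type): buf='quxup' undo_depth=4 redo_depth=0
After op 5 (type): buf='quxupabc' undo_depth=5 redo_depth=0
After op 6 (undo): buf='quxup' undo_depth=4 redo_depth=1
After op 7 (delete): buf='quxu' undo_depth=5 redo_depth=0
After op 8 (undo): buf='quxup' undo_depth=4 redo_depth=1

Answer: quxup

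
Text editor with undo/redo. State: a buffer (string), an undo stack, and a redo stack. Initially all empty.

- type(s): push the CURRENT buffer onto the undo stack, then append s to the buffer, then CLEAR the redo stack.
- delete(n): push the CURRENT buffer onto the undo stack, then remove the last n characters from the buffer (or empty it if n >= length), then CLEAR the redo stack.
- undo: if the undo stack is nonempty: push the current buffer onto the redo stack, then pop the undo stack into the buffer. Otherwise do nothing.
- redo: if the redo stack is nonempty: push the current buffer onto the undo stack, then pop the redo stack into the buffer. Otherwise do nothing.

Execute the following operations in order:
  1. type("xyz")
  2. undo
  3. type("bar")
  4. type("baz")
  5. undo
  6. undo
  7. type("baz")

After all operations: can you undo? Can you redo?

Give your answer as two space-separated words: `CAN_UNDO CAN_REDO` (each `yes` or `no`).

After op 1 (type): buf='xyz' undo_depth=1 redo_depth=0
After op 2 (undo): buf='(empty)' undo_depth=0 redo_depth=1
After op 3 (type): buf='bar' undo_depth=1 redo_depth=0
After op 4 (type): buf='barbaz' undo_depth=2 redo_depth=0
After op 5 (undo): buf='bar' undo_depth=1 redo_depth=1
After op 6 (undo): buf='(empty)' undo_depth=0 redo_depth=2
After op 7 (type): buf='baz' undo_depth=1 redo_depth=0

Answer: yes no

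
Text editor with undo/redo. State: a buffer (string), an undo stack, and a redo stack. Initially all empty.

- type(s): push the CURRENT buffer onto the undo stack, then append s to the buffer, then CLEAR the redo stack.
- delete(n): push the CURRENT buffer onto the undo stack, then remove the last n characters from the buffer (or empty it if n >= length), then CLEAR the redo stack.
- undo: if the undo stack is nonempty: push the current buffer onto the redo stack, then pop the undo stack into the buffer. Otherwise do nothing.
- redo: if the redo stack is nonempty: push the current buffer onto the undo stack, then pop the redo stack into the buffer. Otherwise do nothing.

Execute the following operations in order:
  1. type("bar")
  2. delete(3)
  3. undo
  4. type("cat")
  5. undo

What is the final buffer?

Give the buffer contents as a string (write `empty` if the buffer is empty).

After op 1 (type): buf='bar' undo_depth=1 redo_depth=0
After op 2 (delete): buf='(empty)' undo_depth=2 redo_depth=0
After op 3 (undo): buf='bar' undo_depth=1 redo_depth=1
After op 4 (type): buf='barcat' undo_depth=2 redo_depth=0
After op 5 (undo): buf='bar' undo_depth=1 redo_depth=1

Answer: bar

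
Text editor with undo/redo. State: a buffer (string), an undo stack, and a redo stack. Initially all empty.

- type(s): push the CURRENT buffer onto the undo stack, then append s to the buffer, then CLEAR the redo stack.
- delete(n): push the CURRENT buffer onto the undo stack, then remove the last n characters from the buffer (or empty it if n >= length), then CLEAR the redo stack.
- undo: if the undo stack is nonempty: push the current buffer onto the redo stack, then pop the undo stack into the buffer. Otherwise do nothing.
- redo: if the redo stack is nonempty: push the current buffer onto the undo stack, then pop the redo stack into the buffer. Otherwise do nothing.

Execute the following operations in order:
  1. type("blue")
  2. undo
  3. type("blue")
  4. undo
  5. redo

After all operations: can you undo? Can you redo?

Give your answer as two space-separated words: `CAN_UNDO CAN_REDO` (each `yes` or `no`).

After op 1 (type): buf='blue' undo_depth=1 redo_depth=0
After op 2 (undo): buf='(empty)' undo_depth=0 redo_depth=1
After op 3 (type): buf='blue' undo_depth=1 redo_depth=0
After op 4 (undo): buf='(empty)' undo_depth=0 redo_depth=1
After op 5 (redo): buf='blue' undo_depth=1 redo_depth=0

Answer: yes no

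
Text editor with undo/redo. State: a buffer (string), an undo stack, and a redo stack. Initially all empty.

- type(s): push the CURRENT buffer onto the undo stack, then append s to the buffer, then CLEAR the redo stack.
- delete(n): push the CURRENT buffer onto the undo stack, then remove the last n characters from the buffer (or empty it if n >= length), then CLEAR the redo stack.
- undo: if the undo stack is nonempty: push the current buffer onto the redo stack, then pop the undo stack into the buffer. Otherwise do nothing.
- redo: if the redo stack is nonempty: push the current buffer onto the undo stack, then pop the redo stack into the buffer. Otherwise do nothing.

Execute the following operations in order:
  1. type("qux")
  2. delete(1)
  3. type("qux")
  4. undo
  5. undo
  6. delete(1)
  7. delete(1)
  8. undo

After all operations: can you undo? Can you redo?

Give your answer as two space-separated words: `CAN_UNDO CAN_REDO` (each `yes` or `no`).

Answer: yes yes

Derivation:
After op 1 (type): buf='qux' undo_depth=1 redo_depth=0
After op 2 (delete): buf='qu' undo_depth=2 redo_depth=0
After op 3 (type): buf='ququx' undo_depth=3 redo_depth=0
After op 4 (undo): buf='qu' undo_depth=2 redo_depth=1
After op 5 (undo): buf='qux' undo_depth=1 redo_depth=2
After op 6 (delete): buf='qu' undo_depth=2 redo_depth=0
After op 7 (delete): buf='q' undo_depth=3 redo_depth=0
After op 8 (undo): buf='qu' undo_depth=2 redo_depth=1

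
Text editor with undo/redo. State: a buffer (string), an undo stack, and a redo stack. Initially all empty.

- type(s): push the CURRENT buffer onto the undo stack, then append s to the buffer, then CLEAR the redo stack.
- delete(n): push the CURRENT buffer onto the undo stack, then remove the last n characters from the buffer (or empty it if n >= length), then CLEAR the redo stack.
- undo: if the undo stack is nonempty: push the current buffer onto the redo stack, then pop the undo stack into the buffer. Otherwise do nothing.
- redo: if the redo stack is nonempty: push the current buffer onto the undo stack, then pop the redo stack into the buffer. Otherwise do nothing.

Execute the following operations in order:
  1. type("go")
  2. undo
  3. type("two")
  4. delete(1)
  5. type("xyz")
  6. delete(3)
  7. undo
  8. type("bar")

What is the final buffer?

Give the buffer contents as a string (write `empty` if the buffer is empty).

After op 1 (type): buf='go' undo_depth=1 redo_depth=0
After op 2 (undo): buf='(empty)' undo_depth=0 redo_depth=1
After op 3 (type): buf='two' undo_depth=1 redo_depth=0
After op 4 (delete): buf='tw' undo_depth=2 redo_depth=0
After op 5 (type): buf='twxyz' undo_depth=3 redo_depth=0
After op 6 (delete): buf='tw' undo_depth=4 redo_depth=0
After op 7 (undo): buf='twxyz' undo_depth=3 redo_depth=1
After op 8 (type): buf='twxyzbar' undo_depth=4 redo_depth=0

Answer: twxyzbar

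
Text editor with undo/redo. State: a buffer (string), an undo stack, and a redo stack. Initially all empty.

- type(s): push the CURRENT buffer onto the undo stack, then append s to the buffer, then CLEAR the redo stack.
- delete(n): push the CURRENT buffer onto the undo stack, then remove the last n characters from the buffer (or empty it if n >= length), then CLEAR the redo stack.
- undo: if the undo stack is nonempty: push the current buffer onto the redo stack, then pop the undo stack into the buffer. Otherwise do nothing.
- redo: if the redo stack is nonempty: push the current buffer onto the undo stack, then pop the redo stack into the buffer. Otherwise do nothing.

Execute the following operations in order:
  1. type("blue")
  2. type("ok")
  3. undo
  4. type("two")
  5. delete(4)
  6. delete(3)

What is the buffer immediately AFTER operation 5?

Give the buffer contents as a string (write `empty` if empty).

After op 1 (type): buf='blue' undo_depth=1 redo_depth=0
After op 2 (type): buf='blueok' undo_depth=2 redo_depth=0
After op 3 (undo): buf='blue' undo_depth=1 redo_depth=1
After op 4 (type): buf='bluetwo' undo_depth=2 redo_depth=0
After op 5 (delete): buf='blu' undo_depth=3 redo_depth=0

Answer: blu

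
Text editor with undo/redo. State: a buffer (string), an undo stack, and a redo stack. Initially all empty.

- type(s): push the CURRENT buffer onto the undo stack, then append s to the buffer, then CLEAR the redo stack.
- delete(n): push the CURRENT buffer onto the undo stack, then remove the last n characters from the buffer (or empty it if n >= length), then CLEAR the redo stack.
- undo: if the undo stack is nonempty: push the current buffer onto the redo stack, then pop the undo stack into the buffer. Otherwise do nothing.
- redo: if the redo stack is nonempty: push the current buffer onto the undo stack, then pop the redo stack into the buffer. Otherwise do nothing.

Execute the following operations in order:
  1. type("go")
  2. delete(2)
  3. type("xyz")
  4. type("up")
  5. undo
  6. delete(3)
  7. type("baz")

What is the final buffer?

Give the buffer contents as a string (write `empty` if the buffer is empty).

After op 1 (type): buf='go' undo_depth=1 redo_depth=0
After op 2 (delete): buf='(empty)' undo_depth=2 redo_depth=0
After op 3 (type): buf='xyz' undo_depth=3 redo_depth=0
After op 4 (type): buf='xyzup' undo_depth=4 redo_depth=0
After op 5 (undo): buf='xyz' undo_depth=3 redo_depth=1
After op 6 (delete): buf='(empty)' undo_depth=4 redo_depth=0
After op 7 (type): buf='baz' undo_depth=5 redo_depth=0

Answer: baz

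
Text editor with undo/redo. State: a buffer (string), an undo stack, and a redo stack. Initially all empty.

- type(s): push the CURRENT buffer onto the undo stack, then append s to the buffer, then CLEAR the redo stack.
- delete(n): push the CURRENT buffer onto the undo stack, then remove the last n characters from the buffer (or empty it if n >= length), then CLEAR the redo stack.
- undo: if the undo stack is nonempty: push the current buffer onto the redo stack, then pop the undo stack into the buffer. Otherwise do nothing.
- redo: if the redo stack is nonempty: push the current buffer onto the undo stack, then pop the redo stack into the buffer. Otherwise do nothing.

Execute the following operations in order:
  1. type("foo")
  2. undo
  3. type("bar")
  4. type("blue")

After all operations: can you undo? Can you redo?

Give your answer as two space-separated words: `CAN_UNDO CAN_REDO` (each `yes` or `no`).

Answer: yes no

Derivation:
After op 1 (type): buf='foo' undo_depth=1 redo_depth=0
After op 2 (undo): buf='(empty)' undo_depth=0 redo_depth=1
After op 3 (type): buf='bar' undo_depth=1 redo_depth=0
After op 4 (type): buf='barblue' undo_depth=2 redo_depth=0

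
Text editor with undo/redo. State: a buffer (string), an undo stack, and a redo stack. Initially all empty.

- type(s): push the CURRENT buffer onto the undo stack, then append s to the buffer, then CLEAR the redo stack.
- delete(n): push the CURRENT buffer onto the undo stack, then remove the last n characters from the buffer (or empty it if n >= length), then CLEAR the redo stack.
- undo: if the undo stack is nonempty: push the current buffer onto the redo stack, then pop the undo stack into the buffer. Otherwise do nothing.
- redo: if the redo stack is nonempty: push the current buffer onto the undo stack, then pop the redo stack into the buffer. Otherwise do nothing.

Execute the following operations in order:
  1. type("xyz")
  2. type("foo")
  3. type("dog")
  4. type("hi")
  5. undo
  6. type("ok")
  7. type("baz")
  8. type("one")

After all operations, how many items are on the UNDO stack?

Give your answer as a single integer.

After op 1 (type): buf='xyz' undo_depth=1 redo_depth=0
After op 2 (type): buf='xyzfoo' undo_depth=2 redo_depth=0
After op 3 (type): buf='xyzfoodog' undo_depth=3 redo_depth=0
After op 4 (type): buf='xyzfoodoghi' undo_depth=4 redo_depth=0
After op 5 (undo): buf='xyzfoodog' undo_depth=3 redo_depth=1
After op 6 (type): buf='xyzfoodogok' undo_depth=4 redo_depth=0
After op 7 (type): buf='xyzfoodogokbaz' undo_depth=5 redo_depth=0
After op 8 (type): buf='xyzfoodogokbazone' undo_depth=6 redo_depth=0

Answer: 6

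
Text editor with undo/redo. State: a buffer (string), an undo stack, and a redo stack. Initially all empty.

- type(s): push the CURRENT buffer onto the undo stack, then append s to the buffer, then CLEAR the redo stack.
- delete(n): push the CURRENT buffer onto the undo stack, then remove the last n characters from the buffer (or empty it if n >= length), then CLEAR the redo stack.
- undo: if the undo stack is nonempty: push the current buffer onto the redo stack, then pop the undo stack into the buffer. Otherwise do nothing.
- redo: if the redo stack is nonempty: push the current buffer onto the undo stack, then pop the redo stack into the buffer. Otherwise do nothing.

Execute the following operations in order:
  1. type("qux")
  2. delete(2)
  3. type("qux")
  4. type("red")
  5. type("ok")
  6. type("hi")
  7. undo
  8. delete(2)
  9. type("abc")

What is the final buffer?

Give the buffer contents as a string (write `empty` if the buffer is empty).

Answer: qquxredabc

Derivation:
After op 1 (type): buf='qux' undo_depth=1 redo_depth=0
After op 2 (delete): buf='q' undo_depth=2 redo_depth=0
After op 3 (type): buf='qqux' undo_depth=3 redo_depth=0
After op 4 (type): buf='qquxred' undo_depth=4 redo_depth=0
After op 5 (type): buf='qquxredok' undo_depth=5 redo_depth=0
After op 6 (type): buf='qquxredokhi' undo_depth=6 redo_depth=0
After op 7 (undo): buf='qquxredok' undo_depth=5 redo_depth=1
After op 8 (delete): buf='qquxred' undo_depth=6 redo_depth=0
After op 9 (type): buf='qquxredabc' undo_depth=7 redo_depth=0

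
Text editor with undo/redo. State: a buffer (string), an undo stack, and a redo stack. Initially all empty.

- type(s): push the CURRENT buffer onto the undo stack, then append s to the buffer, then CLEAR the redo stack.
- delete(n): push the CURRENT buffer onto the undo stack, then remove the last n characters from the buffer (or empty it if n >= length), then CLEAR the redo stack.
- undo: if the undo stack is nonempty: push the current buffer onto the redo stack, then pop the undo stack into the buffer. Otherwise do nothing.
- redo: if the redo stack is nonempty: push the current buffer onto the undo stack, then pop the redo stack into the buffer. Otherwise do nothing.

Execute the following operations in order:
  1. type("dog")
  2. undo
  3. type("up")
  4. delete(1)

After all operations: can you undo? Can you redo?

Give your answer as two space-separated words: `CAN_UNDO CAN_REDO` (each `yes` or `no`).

After op 1 (type): buf='dog' undo_depth=1 redo_depth=0
After op 2 (undo): buf='(empty)' undo_depth=0 redo_depth=1
After op 3 (type): buf='up' undo_depth=1 redo_depth=0
After op 4 (delete): buf='u' undo_depth=2 redo_depth=0

Answer: yes no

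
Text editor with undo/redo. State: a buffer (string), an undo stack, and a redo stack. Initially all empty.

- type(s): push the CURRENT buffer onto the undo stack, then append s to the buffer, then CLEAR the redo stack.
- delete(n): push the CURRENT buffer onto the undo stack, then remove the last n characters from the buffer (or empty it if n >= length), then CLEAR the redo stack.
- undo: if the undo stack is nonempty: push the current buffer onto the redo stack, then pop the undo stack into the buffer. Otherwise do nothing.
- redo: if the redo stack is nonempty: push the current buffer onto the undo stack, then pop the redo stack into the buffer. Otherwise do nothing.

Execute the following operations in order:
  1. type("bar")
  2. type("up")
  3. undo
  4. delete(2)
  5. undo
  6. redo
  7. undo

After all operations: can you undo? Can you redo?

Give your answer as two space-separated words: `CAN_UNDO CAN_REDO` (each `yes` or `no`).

Answer: yes yes

Derivation:
After op 1 (type): buf='bar' undo_depth=1 redo_depth=0
After op 2 (type): buf='barup' undo_depth=2 redo_depth=0
After op 3 (undo): buf='bar' undo_depth=1 redo_depth=1
After op 4 (delete): buf='b' undo_depth=2 redo_depth=0
After op 5 (undo): buf='bar' undo_depth=1 redo_depth=1
After op 6 (redo): buf='b' undo_depth=2 redo_depth=0
After op 7 (undo): buf='bar' undo_depth=1 redo_depth=1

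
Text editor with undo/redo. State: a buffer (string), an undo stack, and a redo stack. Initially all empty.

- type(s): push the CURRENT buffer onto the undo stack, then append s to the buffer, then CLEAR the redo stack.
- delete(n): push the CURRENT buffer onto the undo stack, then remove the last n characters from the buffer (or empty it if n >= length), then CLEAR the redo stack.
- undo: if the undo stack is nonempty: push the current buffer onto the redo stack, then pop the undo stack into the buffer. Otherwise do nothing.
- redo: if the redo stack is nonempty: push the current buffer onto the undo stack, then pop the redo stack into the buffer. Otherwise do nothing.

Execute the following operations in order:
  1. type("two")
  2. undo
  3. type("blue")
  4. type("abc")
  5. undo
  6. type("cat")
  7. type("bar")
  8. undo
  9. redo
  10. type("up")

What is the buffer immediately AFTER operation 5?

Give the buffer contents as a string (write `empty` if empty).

After op 1 (type): buf='two' undo_depth=1 redo_depth=0
After op 2 (undo): buf='(empty)' undo_depth=0 redo_depth=1
After op 3 (type): buf='blue' undo_depth=1 redo_depth=0
After op 4 (type): buf='blueabc' undo_depth=2 redo_depth=0
After op 5 (undo): buf='blue' undo_depth=1 redo_depth=1

Answer: blue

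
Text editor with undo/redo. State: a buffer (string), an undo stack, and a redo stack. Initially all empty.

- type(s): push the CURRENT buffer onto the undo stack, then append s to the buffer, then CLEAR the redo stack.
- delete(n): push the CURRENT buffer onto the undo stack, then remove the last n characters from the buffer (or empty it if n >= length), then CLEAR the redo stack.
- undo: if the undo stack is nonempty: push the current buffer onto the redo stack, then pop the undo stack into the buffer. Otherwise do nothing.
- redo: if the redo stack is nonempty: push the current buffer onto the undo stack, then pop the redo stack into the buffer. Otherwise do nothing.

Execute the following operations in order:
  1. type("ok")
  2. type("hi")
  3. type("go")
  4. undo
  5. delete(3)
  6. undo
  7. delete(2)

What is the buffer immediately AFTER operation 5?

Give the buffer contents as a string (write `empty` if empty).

After op 1 (type): buf='ok' undo_depth=1 redo_depth=0
After op 2 (type): buf='okhi' undo_depth=2 redo_depth=0
After op 3 (type): buf='okhigo' undo_depth=3 redo_depth=0
After op 4 (undo): buf='okhi' undo_depth=2 redo_depth=1
After op 5 (delete): buf='o' undo_depth=3 redo_depth=0

Answer: o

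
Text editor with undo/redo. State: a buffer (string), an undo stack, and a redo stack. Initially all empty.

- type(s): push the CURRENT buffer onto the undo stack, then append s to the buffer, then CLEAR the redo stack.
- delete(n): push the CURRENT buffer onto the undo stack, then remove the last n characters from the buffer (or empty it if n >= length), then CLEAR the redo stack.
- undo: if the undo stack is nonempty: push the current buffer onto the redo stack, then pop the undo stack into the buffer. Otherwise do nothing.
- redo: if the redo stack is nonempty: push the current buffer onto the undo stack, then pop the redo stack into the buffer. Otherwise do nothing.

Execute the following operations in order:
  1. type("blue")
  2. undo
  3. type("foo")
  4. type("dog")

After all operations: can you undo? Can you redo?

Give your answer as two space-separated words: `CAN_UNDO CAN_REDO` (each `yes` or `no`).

After op 1 (type): buf='blue' undo_depth=1 redo_depth=0
After op 2 (undo): buf='(empty)' undo_depth=0 redo_depth=1
After op 3 (type): buf='foo' undo_depth=1 redo_depth=0
After op 4 (type): buf='foodog' undo_depth=2 redo_depth=0

Answer: yes no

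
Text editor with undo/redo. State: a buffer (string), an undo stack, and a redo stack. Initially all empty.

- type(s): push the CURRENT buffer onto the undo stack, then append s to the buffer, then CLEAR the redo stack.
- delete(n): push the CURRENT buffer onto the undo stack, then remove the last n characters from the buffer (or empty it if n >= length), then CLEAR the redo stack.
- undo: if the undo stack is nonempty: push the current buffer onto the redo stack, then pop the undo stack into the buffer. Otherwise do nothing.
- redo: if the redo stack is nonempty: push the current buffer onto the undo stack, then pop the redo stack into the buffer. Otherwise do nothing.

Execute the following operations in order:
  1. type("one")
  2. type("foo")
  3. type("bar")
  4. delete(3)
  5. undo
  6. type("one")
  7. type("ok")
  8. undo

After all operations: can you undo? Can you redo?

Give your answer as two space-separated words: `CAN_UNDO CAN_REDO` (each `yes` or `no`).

Answer: yes yes

Derivation:
After op 1 (type): buf='one' undo_depth=1 redo_depth=0
After op 2 (type): buf='onefoo' undo_depth=2 redo_depth=0
After op 3 (type): buf='onefoobar' undo_depth=3 redo_depth=0
After op 4 (delete): buf='onefoo' undo_depth=4 redo_depth=0
After op 5 (undo): buf='onefoobar' undo_depth=3 redo_depth=1
After op 6 (type): buf='onefoobarone' undo_depth=4 redo_depth=0
After op 7 (type): buf='onefoobaroneok' undo_depth=5 redo_depth=0
After op 8 (undo): buf='onefoobarone' undo_depth=4 redo_depth=1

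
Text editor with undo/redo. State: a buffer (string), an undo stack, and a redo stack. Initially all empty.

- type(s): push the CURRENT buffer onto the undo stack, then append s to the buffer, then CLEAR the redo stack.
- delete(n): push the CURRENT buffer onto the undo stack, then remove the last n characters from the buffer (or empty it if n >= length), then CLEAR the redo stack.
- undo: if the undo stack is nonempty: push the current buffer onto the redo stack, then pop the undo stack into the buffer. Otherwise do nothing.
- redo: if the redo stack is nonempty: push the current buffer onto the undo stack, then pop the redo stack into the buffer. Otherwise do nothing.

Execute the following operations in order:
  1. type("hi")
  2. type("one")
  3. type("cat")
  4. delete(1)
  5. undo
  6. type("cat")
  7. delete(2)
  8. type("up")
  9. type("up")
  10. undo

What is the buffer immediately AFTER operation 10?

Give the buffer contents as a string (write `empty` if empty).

Answer: hionecatcup

Derivation:
After op 1 (type): buf='hi' undo_depth=1 redo_depth=0
After op 2 (type): buf='hione' undo_depth=2 redo_depth=0
After op 3 (type): buf='hionecat' undo_depth=3 redo_depth=0
After op 4 (delete): buf='hioneca' undo_depth=4 redo_depth=0
After op 5 (undo): buf='hionecat' undo_depth=3 redo_depth=1
After op 6 (type): buf='hionecatcat' undo_depth=4 redo_depth=0
After op 7 (delete): buf='hionecatc' undo_depth=5 redo_depth=0
After op 8 (type): buf='hionecatcup' undo_depth=6 redo_depth=0
After op 9 (type): buf='hionecatcupup' undo_depth=7 redo_depth=0
After op 10 (undo): buf='hionecatcup' undo_depth=6 redo_depth=1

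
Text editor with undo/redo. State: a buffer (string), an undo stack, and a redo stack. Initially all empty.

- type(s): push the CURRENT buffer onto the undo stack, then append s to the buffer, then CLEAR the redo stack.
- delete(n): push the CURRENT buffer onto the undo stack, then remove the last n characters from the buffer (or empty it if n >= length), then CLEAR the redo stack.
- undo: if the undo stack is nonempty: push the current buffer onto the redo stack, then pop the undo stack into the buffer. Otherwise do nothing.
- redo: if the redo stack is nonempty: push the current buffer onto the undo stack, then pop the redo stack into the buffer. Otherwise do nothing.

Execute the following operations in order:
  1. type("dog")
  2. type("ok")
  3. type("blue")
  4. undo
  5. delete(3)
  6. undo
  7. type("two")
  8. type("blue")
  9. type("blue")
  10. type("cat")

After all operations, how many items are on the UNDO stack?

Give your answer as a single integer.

After op 1 (type): buf='dog' undo_depth=1 redo_depth=0
After op 2 (type): buf='dogok' undo_depth=2 redo_depth=0
After op 3 (type): buf='dogokblue' undo_depth=3 redo_depth=0
After op 4 (undo): buf='dogok' undo_depth=2 redo_depth=1
After op 5 (delete): buf='do' undo_depth=3 redo_depth=0
After op 6 (undo): buf='dogok' undo_depth=2 redo_depth=1
After op 7 (type): buf='dogoktwo' undo_depth=3 redo_depth=0
After op 8 (type): buf='dogoktwoblue' undo_depth=4 redo_depth=0
After op 9 (type): buf='dogoktwoblueblue' undo_depth=5 redo_depth=0
After op 10 (type): buf='dogoktwobluebluecat' undo_depth=6 redo_depth=0

Answer: 6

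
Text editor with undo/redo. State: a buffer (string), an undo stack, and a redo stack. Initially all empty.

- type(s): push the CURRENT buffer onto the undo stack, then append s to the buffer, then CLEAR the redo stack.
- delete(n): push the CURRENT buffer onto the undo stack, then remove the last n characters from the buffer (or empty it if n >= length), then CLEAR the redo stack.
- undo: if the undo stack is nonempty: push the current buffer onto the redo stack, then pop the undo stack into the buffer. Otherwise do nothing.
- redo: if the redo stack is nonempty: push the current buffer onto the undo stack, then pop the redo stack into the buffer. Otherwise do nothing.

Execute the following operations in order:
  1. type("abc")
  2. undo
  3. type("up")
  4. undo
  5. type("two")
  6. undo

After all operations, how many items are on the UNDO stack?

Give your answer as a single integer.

Answer: 0

Derivation:
After op 1 (type): buf='abc' undo_depth=1 redo_depth=0
After op 2 (undo): buf='(empty)' undo_depth=0 redo_depth=1
After op 3 (type): buf='up' undo_depth=1 redo_depth=0
After op 4 (undo): buf='(empty)' undo_depth=0 redo_depth=1
After op 5 (type): buf='two' undo_depth=1 redo_depth=0
After op 6 (undo): buf='(empty)' undo_depth=0 redo_depth=1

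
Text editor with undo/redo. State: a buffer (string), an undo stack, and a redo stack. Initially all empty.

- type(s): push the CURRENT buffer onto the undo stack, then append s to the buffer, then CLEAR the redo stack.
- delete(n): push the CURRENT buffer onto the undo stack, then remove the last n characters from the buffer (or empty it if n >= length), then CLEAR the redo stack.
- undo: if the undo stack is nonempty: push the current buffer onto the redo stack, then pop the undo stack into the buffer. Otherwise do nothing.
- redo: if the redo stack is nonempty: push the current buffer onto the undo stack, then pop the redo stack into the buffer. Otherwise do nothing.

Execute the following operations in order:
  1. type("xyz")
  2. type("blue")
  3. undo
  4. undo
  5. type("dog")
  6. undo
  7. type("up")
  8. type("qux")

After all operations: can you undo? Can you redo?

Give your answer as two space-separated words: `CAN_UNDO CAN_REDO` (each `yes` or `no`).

Answer: yes no

Derivation:
After op 1 (type): buf='xyz' undo_depth=1 redo_depth=0
After op 2 (type): buf='xyzblue' undo_depth=2 redo_depth=0
After op 3 (undo): buf='xyz' undo_depth=1 redo_depth=1
After op 4 (undo): buf='(empty)' undo_depth=0 redo_depth=2
After op 5 (type): buf='dog' undo_depth=1 redo_depth=0
After op 6 (undo): buf='(empty)' undo_depth=0 redo_depth=1
After op 7 (type): buf='up' undo_depth=1 redo_depth=0
After op 8 (type): buf='upqux' undo_depth=2 redo_depth=0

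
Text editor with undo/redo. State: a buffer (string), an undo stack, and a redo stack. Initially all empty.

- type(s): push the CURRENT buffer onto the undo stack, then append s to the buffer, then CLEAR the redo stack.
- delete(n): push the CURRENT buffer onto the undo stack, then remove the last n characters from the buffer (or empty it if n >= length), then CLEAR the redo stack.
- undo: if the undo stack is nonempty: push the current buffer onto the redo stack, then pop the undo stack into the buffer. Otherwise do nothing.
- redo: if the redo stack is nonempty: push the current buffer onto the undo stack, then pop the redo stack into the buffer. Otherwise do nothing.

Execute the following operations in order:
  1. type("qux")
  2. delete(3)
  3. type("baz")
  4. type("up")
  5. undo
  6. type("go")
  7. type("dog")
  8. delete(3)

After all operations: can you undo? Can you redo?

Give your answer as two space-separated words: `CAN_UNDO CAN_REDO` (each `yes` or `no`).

Answer: yes no

Derivation:
After op 1 (type): buf='qux' undo_depth=1 redo_depth=0
After op 2 (delete): buf='(empty)' undo_depth=2 redo_depth=0
After op 3 (type): buf='baz' undo_depth=3 redo_depth=0
After op 4 (type): buf='bazup' undo_depth=4 redo_depth=0
After op 5 (undo): buf='baz' undo_depth=3 redo_depth=1
After op 6 (type): buf='bazgo' undo_depth=4 redo_depth=0
After op 7 (type): buf='bazgodog' undo_depth=5 redo_depth=0
After op 8 (delete): buf='bazgo' undo_depth=6 redo_depth=0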